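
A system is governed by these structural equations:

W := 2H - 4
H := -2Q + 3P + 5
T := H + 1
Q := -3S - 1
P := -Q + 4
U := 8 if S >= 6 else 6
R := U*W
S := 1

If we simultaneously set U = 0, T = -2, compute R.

The joint intervention fixes U = 0, T = -2, removing each variable's own equation.
Q = -3S - 1  [with S=1]  = -4
P = -Q + 4  [with Q=-4]  = 8
H = -2Q + 3P + 5  [with Q=-4, P=8]  = 37
W = 2H - 4  [with H=37]  = 70
R = U*W  [with U=0, W=70]  = 0

0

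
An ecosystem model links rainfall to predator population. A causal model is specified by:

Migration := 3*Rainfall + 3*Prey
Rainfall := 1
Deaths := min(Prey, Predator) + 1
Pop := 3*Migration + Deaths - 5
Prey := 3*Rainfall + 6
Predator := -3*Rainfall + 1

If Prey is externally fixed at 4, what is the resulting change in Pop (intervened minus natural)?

Under do(Prey=4), the mechanism Prey := 3*Rainfall + 6 is discarded; Prey is fixed at 4.
Predator = -3*Rainfall + 1  [with Rainfall=1]  = -2
Deaths = min(Prey, Predator) + 1  [with Prey=4, Predator=-2]  = -1
Migration = 3*Rainfall + 3*Prey  [with Rainfall=1, Prey=4]  = 15
Pop = 3*Migration + Deaths - 5  [with Migration=15, Deaths=-1]  = 39
Without intervention: Prey = 3*Rainfall + 6  [with Rainfall=1]  = 9; Predator = -3*Rainfall + 1  [with Rainfall=1]  = -2; Deaths = min(Prey, Predator) + 1  [with Prey=9, Predator=-2]  = -1; Migration = 3*Rainfall + 3*Prey  [with Rainfall=1, Prey=9]  = 30; Pop = 3*Migration + Deaths - 5  [with Migration=30, Deaths=-1]  = 84.
Change = 39 − 84 = -45.

-45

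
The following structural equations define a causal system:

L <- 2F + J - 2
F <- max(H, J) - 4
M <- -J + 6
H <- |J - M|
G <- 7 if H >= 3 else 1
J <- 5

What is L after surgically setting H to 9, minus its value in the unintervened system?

8

The intervention breaks the incoming arrows to H: H <- |J - M| no longer applies, and H = 9.
F = max(H, J) - 4  [with H=9, J=5]  = 5
L = 2F + J - 2  [with F=5, J=5]  = 13
Without intervention: M = -J + 6  [with J=5]  = 1; H = |J - M|  [with J=5, M=1]  = 4; F = max(H, J) - 4  [with H=4, J=5]  = 1; L = 2F + J - 2  [with F=1, J=5]  = 5.
Change = 13 − 5 = 8.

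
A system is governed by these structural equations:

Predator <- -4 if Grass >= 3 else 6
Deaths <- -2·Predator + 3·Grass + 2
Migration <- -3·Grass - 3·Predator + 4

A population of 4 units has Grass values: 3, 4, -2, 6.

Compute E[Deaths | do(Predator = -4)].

18.25

Under do(Predator=-4), Predator's equation is replaced by Predator=-4 for every unit. Per-unit Deaths: 19, 22, 4, 28. Mean = 18.25.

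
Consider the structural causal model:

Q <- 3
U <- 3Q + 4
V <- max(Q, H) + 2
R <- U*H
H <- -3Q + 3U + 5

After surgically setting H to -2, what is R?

-26

do(H=-2) replaces the equation H <- -3Q + 3U + 5 with the constant H = -2.
U = 3Q + 4  [with Q=3]  = 13
R = U*H  [with U=13, H=-2]  = -26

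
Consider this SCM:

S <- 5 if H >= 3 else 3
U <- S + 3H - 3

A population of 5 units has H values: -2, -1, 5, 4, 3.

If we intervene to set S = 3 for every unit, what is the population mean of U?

5.4

do(S=3) breaks S's dependence on H. With S=3 fixed, U across the units is -6, -3, 15, 12, 9, mean 5.4.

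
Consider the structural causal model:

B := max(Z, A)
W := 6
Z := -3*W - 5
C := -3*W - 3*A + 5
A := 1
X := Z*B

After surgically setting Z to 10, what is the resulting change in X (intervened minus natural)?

123

The intervention breaks the incoming arrows to Z: Z := -3*W - 5 no longer applies, and Z = 10.
B = max(Z, A)  [with Z=10, A=1]  = 10
X = Z*B  [with Z=10, B=10]  = 100
Without intervention: Z = -3*W - 5  [with W=6]  = -23; B = max(Z, A)  [with Z=-23, A=1]  = 1; X = Z*B  [with Z=-23, B=1]  = -23.
Change = 100 − (-23) = 123.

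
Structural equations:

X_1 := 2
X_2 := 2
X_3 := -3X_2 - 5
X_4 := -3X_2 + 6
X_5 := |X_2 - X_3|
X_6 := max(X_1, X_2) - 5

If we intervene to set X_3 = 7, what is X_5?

5

do(X_3=7) replaces the equation X_3 := -3X_2 - 5 with the constant X_3 = 7.
X_5 = |X_2 - X_3|  [with X_2=2, X_3=7]  = 5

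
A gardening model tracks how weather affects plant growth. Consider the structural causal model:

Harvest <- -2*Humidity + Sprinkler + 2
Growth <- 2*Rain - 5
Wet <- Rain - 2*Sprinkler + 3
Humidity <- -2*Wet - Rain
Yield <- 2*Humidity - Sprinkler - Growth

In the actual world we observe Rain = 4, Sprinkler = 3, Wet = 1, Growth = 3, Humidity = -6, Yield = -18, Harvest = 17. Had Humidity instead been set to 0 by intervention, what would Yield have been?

-6

The intervention breaks the incoming arrows to Humidity: Humidity <- -2*Wet - Rain no longer applies, and Humidity = 0.
Growth = 2*Rain - 5  [with Rain=4]  = 3
Yield = 2*Humidity - Sprinkler - Growth  [with Humidity=0, Sprinkler=3, Growth=3]  = -6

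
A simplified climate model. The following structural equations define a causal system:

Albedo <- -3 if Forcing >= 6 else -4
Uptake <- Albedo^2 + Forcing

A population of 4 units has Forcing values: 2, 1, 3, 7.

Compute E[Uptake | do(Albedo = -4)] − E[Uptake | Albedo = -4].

1.25

Every unit gets Albedo=-4 under the intervention. Uptake values become 18, 17, 19, 23; E[Uptake|do(Albedo=-4)] = 19.25.
E[Uptake|Albedo=-4] averages over only the 3 units with Albedo=-4 (Forcing = 2, 1, 3): Uptake = 18, 17, 19, mean 18.
Difference = 19.25 − 18 = 1.25.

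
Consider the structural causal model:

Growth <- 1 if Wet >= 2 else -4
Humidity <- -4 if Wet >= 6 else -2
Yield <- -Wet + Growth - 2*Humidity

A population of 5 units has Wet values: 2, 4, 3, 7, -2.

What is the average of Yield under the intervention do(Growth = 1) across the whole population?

Under do(Growth=1), Growth's equation is replaced by Growth=1 for every unit. Per-unit Yield: 3, 1, 2, 2, 7. Mean = 3.

3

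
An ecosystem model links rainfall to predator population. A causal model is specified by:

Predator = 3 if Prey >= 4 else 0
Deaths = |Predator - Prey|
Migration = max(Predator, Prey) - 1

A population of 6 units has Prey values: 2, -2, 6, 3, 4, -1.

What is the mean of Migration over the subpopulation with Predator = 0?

Conditioning on Predator=0 selects the 4 unit(s) with Prey ∈ {2, -2, 3, -1}. Their Migration values: 1, -1, 2, -1. Mean = 0.25.

0.25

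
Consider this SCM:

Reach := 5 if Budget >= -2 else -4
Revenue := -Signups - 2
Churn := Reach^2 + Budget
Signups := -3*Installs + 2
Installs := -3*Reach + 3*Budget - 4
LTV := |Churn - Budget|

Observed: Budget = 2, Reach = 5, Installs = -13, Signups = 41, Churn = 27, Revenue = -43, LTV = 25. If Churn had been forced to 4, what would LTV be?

2

Under do(Churn=4), the mechanism Churn := Reach^2 + Budget is discarded; Churn is fixed at 4.
LTV = |Churn - Budget|  [with Churn=4, Budget=2]  = 2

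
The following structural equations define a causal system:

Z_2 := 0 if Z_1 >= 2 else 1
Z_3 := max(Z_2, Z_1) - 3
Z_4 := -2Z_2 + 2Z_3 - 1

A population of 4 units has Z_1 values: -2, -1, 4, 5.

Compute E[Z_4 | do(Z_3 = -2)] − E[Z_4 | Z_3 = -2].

The intervention sets Z_3=-2 in all 4 units regardless of Z_1. Recomputing Z_4 per unit gives -7, -7, -5, -5; average -6.
Conditioning on Z_3=-2 selects the 2 unit(s) with Z_1 ∈ {-2, -1}. Their Z_4 values: -7, -7. Mean = -7.
Difference = -6 − (-7) = 1.

1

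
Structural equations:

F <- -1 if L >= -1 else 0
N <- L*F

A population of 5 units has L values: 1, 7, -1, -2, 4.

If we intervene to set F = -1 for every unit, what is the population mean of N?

-1.8

do(F=-1) breaks F's dependence on L. With F=-1 fixed, N across the units is -1, -7, 1, 2, -4, mean -1.8.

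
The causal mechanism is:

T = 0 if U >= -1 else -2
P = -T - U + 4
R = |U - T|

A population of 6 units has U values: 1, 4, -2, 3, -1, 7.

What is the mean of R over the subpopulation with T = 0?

Observing T=0 restricts to units where T's equation naturally yields 0: U ∈ {1, 4, 3, -1, 7}. In that subpopulation R = 1, 4, 3, 1, 7, mean 3.2.

3.2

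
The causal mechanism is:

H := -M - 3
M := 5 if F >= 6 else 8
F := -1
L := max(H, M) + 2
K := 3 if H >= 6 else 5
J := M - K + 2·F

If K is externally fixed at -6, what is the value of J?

12

The intervention breaks the incoming arrows to K: K := 3 if H >= 6 else 5 no longer applies, and K = -6.
M = 5 if F >= 6 else 8  [with F=-1]  = 8
J = M - K + 2·F  [with M=8, K=-6, F=-1]  = 12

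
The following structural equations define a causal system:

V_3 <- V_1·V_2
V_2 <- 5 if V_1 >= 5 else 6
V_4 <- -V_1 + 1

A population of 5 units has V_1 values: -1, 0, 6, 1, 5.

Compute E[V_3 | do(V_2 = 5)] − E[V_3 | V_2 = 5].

-16.5

Every unit gets V_2=5 under the intervention. V_3 values become -5, 0, 30, 5, 25; E[V_3|do(V_2=5)] = 11.
Conditioning on V_2=5 selects the 2 unit(s) with V_1 ∈ {6, 5}. Their V_3 values: 30, 25. Mean = 27.5.
Difference = 11 − 27.5 = -16.5.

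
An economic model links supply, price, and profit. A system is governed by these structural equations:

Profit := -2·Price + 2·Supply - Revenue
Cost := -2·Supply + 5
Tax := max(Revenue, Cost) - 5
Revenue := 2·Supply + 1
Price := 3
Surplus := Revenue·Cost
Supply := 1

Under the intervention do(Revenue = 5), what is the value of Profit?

Under do(Revenue=5), the mechanism Revenue := 2·Supply + 1 is discarded; Revenue is fixed at 5.
Profit = -2·Price + 2·Supply - Revenue  [with Price=3, Supply=1, Revenue=5]  = -9

-9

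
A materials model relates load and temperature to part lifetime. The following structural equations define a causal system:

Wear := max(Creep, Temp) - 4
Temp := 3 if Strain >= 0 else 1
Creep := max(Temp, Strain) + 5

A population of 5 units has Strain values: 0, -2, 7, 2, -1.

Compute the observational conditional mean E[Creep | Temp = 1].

6

Conditioning on Temp=1 selects the 2 unit(s) with Strain ∈ {-2, -1}. Their Creep values: 6, 6. Mean = 6.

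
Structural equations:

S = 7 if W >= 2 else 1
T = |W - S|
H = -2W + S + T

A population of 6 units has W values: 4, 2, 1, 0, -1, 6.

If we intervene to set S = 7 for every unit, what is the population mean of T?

Under do(S=7), S's equation is replaced by S=7 for every unit. Per-unit T: 3, 5, 6, 7, 8, 1. Mean = 5.

5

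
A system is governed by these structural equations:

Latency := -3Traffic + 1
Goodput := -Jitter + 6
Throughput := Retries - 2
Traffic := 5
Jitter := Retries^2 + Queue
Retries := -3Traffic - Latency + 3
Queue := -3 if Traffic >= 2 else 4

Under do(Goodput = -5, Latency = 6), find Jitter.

The joint intervention fixes Goodput = -5, Latency = 6, removing each variable's own equation.
Queue = -3 if Traffic >= 2 else 4  [with Traffic=5]  = -3
Retries = -3Traffic - Latency + 3  [with Traffic=5, Latency=6]  = -18
Jitter = Retries^2 + Queue  [with Retries=-18, Queue=-3]  = 321

321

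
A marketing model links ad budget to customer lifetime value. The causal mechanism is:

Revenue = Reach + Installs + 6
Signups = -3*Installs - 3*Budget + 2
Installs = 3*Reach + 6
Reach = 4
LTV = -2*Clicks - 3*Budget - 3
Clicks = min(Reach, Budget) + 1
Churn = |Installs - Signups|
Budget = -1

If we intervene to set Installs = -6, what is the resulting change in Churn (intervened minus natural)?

-38

Under do(Installs=-6), the mechanism Installs = 3*Reach + 6 is discarded; Installs is fixed at -6.
Signups = -3*Installs - 3*Budget + 2  [with Installs=-6, Budget=-1]  = 23
Churn = |Installs - Signups|  [with Installs=-6, Signups=23]  = 29
Without intervention: Installs = 3*Reach + 6  [with Reach=4]  = 18; Signups = -3*Installs - 3*Budget + 2  [with Installs=18, Budget=-1]  = -49; Churn = |Installs - Signups|  [with Installs=18, Signups=-49]  = 67.
Change = 29 − 67 = -38.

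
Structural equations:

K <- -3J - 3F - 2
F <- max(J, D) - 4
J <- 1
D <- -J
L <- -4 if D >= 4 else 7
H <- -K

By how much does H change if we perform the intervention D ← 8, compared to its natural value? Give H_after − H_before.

do(D=8) replaces the equation D <- -J with the constant D = 8.
F = max(J, D) - 4  [with J=1, D=8]  = 4
K = -3J - 3F - 2  [with J=1, F=4]  = -17
H = -K  [with K=-17]  = 17
Without intervention: D = -J  [with J=1]  = -1; F = max(J, D) - 4  [with J=1, D=-1]  = -3; K = -3J - 3F - 2  [with J=1, F=-3]  = 4; H = -K  [with K=4]  = -4.
Change = 17 − (-4) = 21.

21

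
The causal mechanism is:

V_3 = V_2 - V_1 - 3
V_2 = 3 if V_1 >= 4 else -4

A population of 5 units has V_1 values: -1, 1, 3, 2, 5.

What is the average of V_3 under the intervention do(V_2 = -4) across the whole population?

Under do(V_2=-4), V_2's equation is replaced by V_2=-4 for every unit. Per-unit V_3: -6, -8, -10, -9, -12. Mean = -9.

-9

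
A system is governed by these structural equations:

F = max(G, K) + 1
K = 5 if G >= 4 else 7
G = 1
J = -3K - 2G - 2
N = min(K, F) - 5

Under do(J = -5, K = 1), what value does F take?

2

Setting J = -5, K = 1 by intervention discards those variables' equations.
F = max(G, K) + 1  [with G=1, K=1]  = 2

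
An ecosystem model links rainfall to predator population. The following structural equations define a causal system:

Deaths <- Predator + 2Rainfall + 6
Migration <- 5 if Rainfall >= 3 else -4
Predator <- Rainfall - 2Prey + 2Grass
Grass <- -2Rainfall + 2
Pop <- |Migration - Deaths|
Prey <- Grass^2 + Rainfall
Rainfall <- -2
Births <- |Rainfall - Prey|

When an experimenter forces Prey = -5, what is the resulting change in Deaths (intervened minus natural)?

The intervention breaks the incoming arrows to Prey: Prey <- Grass^2 + Rainfall no longer applies, and Prey = -5.
Grass = -2Rainfall + 2  [with Rainfall=-2]  = 6
Predator = Rainfall - 2Prey + 2Grass  [with Rainfall=-2, Prey=-5, Grass=6]  = 20
Deaths = Predator + 2Rainfall + 6  [with Predator=20, Rainfall=-2]  = 22
Without intervention: Grass = -2Rainfall + 2  [with Rainfall=-2]  = 6; Prey = Grass^2 + Rainfall  [with Grass=6, Rainfall=-2]  = 34; Predator = Rainfall - 2Prey + 2Grass  [with Rainfall=-2, Prey=34, Grass=6]  = -58; Deaths = Predator + 2Rainfall + 6  [with Predator=-58, Rainfall=-2]  = -56.
Change = 22 − (-56) = 78.

78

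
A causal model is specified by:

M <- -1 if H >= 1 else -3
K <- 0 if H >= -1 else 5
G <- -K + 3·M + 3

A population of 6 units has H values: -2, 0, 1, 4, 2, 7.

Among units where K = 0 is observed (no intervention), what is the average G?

Conditioning on K=0 selects the 5 unit(s) with H ∈ {0, 1, 4, 2, 7}. Their G values: -6, 0, 0, 0, 0. Mean = -1.2.

-1.2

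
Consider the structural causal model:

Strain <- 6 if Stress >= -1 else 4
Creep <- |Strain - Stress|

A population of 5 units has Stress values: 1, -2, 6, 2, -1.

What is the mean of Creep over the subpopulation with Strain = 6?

4

E[Creep|Strain=6] averages over only the 4 units with Strain=6 (Stress = 1, 6, 2, -1): Creep = 5, 0, 4, 7, mean 4.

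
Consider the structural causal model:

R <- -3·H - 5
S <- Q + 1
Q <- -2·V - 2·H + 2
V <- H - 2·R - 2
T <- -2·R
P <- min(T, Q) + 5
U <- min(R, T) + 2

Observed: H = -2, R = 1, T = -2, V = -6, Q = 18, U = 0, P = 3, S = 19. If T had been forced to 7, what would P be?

12

The intervention breaks the incoming arrows to T: T <- -2·R no longer applies, and T = 7.
R = -3·H - 5  [with H=-2]  = 1
V = H - 2·R - 2  [with H=-2, R=1]  = -6
Q = -2·V - 2·H + 2  [with V=-6, H=-2]  = 18
P = min(T, Q) + 5  [with T=7, Q=18]  = 12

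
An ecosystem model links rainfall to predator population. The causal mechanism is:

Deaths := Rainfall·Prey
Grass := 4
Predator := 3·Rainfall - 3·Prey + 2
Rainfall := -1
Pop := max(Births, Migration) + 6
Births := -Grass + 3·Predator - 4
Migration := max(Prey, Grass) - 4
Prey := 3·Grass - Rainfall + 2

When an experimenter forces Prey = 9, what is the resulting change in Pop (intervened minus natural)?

The intervention breaks the incoming arrows to Prey: Prey := 3·Grass - Rainfall + 2 no longer applies, and Prey = 9.
Predator = 3·Rainfall - 3·Prey + 2  [with Rainfall=-1, Prey=9]  = -28
Births = -Grass + 3·Predator - 4  [with Grass=4, Predator=-28]  = -92
Migration = max(Prey, Grass) - 4  [with Prey=9, Grass=4]  = 5
Pop = max(Births, Migration) + 6  [with Births=-92, Migration=5]  = 11
Without intervention: Prey = 3·Grass - Rainfall + 2  [with Grass=4, Rainfall=-1]  = 15; Predator = 3·Rainfall - 3·Prey + 2  [with Rainfall=-1, Prey=15]  = -46; Births = -Grass + 3·Predator - 4  [with Grass=4, Predator=-46]  = -146; Migration = max(Prey, Grass) - 4  [with Prey=15, Grass=4]  = 11; Pop = max(Births, Migration) + 6  [with Births=-146, Migration=11]  = 17.
Change = 11 − 17 = -6.

-6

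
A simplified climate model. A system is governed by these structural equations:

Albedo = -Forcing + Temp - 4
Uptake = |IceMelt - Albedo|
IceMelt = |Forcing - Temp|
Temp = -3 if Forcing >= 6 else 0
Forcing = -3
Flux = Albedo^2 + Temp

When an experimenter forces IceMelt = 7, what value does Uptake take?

The intervention breaks the incoming arrows to IceMelt: IceMelt = |Forcing - Temp| no longer applies, and IceMelt = 7.
Temp = -3 if Forcing >= 6 else 0  [with Forcing=-3]  = 0
Albedo = -Forcing + Temp - 4  [with Forcing=-3, Temp=0]  = -1
Uptake = |IceMelt - Albedo|  [with IceMelt=7, Albedo=-1]  = 8

8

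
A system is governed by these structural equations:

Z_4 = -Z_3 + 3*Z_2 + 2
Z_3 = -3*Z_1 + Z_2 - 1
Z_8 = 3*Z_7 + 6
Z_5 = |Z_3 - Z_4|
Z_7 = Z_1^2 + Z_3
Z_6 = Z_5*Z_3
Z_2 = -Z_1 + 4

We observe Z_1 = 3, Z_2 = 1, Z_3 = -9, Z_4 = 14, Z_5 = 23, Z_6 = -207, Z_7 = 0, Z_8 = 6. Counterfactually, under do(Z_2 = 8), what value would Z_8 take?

27

do(Z_2=8) replaces the equation Z_2 = -Z_1 + 4 with the constant Z_2 = 8.
Z_3 = -3*Z_1 + Z_2 - 1  [with Z_1=3, Z_2=8]  = -2
Z_7 = Z_1^2 + Z_3  [with Z_1=3, Z_3=-2]  = 7
Z_8 = 3*Z_7 + 6  [with Z_7=7]  = 27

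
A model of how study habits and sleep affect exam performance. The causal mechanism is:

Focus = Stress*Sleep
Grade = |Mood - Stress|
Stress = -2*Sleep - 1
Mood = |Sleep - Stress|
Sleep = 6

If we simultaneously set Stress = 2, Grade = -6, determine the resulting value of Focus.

12

Under do(Stress = 2, Grade = -6), each intervened variable's structural equation is replaced by its fixed value.
Focus = Stress*Sleep  [with Stress=2, Sleep=6]  = 12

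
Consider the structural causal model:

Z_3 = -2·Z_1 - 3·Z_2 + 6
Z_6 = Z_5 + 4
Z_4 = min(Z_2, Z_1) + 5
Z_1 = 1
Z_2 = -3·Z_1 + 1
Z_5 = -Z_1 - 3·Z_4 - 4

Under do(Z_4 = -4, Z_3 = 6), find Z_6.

The joint intervention fixes Z_4 = -4, Z_3 = 6, removing each variable's own equation.
Z_5 = -Z_1 - 3·Z_4 - 4  [with Z_1=1, Z_4=-4]  = 7
Z_6 = Z_5 + 4  [with Z_5=7]  = 11

11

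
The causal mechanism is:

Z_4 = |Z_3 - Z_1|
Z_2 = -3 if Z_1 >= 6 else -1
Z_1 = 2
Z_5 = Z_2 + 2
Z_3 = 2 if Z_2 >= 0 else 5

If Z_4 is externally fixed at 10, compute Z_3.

5

Under do(Z_4=10), the mechanism Z_4 = |Z_3 - Z_1| is discarded; Z_4 is fixed at 10.
Since Z_3 is not a descendant of the intervened variable, it is unaffected.
Z_2 = -3 if Z_1 >= 6 else -1  [with Z_1=2]  = -1
Z_3 = 2 if Z_2 >= 0 else 5  [with Z_2=-1]  = 5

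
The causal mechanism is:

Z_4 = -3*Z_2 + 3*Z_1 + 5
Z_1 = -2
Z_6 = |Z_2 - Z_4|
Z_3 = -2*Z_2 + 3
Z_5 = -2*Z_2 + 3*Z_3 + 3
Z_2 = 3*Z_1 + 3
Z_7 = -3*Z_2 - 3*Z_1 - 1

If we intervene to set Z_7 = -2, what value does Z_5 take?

The intervention breaks the incoming arrows to Z_7: Z_7 = -3*Z_2 - 3*Z_1 - 1 no longer applies, and Z_7 = -2.
Z_5 is not downstream of the intervention, so its value is determined by the original equations.
Z_2 = 3*Z_1 + 3  [with Z_1=-2]  = -3
Z_3 = -2*Z_2 + 3  [with Z_2=-3]  = 9
Z_5 = -2*Z_2 + 3*Z_3 + 3  [with Z_2=-3, Z_3=9]  = 36

36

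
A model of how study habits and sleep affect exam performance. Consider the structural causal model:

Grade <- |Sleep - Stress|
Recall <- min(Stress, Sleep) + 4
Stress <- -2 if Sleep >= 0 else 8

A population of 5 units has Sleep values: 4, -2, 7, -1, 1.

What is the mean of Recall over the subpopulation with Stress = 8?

2.5

Conditioning on Stress=8 selects the 2 unit(s) with Sleep ∈ {-2, -1}. Their Recall values: 2, 3. Mean = 2.5.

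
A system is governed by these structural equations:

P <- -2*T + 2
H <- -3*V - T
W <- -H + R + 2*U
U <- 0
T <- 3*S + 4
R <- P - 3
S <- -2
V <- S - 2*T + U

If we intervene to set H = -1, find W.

4

do(H=-1) replaces the equation H <- -3*V - T with the constant H = -1.
T = 3*S + 4  [with S=-2]  = -2
P = -2*T + 2  [with T=-2]  = 6
R = P - 3  [with P=6]  = 3
W = -H + R + 2*U  [with H=-1, R=3, U=0]  = 4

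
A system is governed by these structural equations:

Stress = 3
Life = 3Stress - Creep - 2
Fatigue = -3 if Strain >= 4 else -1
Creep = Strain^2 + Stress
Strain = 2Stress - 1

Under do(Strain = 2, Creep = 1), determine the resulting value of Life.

6

Under do(Strain = 2, Creep = 1), each intervened variable's structural equation is replaced by its fixed value.
Life = 3Stress - Creep - 2  [with Stress=3, Creep=1]  = 6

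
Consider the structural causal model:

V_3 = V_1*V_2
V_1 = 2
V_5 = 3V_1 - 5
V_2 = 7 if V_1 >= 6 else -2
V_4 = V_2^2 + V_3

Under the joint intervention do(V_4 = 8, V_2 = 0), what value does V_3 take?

Setting V_4 = 8, V_2 = 0 by intervention discards those variables' equations.
V_3 = V_1*V_2  [with V_1=2, V_2=0]  = 0

0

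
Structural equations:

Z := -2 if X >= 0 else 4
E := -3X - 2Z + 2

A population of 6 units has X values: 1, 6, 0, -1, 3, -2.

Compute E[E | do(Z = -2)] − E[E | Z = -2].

4

Every unit gets Z=-2 under the intervention. E values become 3, -12, 6, 9, -3, 12; E[E|do(Z=-2)] = 2.5.
E[E|Z=-2] averages over only the 4 units with Z=-2 (X = 1, 6, 0, 3): E = 3, -12, 6, -3, mean -1.5.
Difference = 2.5 − (-1.5) = 4.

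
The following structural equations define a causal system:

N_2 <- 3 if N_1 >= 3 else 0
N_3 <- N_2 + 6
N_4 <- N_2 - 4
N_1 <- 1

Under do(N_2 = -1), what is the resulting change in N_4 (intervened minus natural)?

-1

Under do(N_2=-1), the mechanism N_2 <- 3 if N_1 >= 3 else 0 is discarded; N_2 is fixed at -1.
N_4 = N_2 - 4  [with N_2=-1]  = -5
Without intervention: N_2 = 3 if N_1 >= 3 else 0  [with N_1=1]  = 0; N_4 = N_2 - 4  [with N_2=0]  = -4.
Change = -5 − (-4) = -1.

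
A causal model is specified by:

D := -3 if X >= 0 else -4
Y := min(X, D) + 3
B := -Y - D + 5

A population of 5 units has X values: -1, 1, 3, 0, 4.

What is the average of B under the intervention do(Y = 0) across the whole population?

The intervention sets Y=0 in all 5 units regardless of X. Recomputing B per unit gives 9, 8, 8, 8, 8; average 8.2.

8.2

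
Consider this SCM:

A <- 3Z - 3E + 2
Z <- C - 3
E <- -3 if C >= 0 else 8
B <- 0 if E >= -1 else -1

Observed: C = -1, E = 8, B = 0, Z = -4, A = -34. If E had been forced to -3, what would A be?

-1

do(E=-3) replaces the equation E <- -3 if C >= 0 else 8 with the constant E = -3.
Z = C - 3  [with C=-1]  = -4
A = 3Z - 3E + 2  [with Z=-4, E=-3]  = -1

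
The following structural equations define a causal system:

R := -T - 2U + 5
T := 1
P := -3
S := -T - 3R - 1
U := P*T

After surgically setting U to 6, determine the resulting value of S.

22

do(U=6) replaces the equation U := P*T with the constant U = 6.
R = -T - 2U + 5  [with T=1, U=6]  = -8
S = -T - 3R - 1  [with T=1, R=-8]  = 22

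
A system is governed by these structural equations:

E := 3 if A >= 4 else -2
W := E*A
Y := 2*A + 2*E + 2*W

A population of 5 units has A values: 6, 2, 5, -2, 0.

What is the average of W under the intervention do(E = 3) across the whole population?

6.6

Under do(E=3), E's equation is replaced by E=3 for every unit. Per-unit W: 18, 6, 15, -6, 0. Mean = 6.6.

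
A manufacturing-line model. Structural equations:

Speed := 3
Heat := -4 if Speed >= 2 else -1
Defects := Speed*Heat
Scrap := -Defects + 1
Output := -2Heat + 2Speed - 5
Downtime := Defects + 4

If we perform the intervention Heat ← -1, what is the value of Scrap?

4

Under do(Heat=-1), the mechanism Heat := -4 if Speed >= 2 else -1 is discarded; Heat is fixed at -1.
Defects = Speed*Heat  [with Speed=3, Heat=-1]  = -3
Scrap = -Defects + 1  [with Defects=-3]  = 4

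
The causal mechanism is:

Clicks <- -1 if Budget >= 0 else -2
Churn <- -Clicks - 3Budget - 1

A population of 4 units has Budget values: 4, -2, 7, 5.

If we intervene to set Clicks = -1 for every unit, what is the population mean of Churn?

do(Clicks=-1) breaks Clicks's dependence on Budget. With Clicks=-1 fixed, Churn across the units is -12, 6, -21, -15, mean -10.5.

-10.5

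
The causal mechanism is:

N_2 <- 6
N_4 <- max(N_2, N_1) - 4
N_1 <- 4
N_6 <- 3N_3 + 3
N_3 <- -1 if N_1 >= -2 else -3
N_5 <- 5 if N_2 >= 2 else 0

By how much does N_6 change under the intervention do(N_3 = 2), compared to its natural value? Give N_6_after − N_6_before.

9

The intervention breaks the incoming arrows to N_3: N_3 <- -1 if N_1 >= -2 else -3 no longer applies, and N_3 = 2.
N_6 = 3N_3 + 3  [with N_3=2]  = 9
Without intervention: N_3 = -1 if N_1 >= -2 else -3  [with N_1=4]  = -1; N_6 = 3N_3 + 3  [with N_3=-1]  = 0.
Change = 9 − 0 = 9.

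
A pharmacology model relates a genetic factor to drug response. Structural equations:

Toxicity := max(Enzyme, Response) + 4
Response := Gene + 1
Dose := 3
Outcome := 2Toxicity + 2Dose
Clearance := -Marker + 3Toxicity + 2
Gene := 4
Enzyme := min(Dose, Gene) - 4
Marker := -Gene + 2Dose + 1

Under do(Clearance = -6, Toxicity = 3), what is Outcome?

12

Under do(Clearance = -6, Toxicity = 3), each intervened variable's structural equation is replaced by its fixed value.
Outcome = 2Toxicity + 2Dose  [with Toxicity=3, Dose=3]  = 12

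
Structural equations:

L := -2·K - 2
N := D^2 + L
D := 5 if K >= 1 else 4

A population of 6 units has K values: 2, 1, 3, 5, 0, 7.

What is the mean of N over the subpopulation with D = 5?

15.8

Conditioning on D=5 selects the 5 unit(s) with K ∈ {2, 1, 3, 5, 7}. Their N values: 19, 21, 17, 13, 9. Mean = 15.8.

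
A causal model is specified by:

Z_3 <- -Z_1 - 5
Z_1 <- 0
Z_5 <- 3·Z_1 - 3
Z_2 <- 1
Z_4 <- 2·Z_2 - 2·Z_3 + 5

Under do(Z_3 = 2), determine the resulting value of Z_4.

The intervention breaks the incoming arrows to Z_3: Z_3 <- -Z_1 - 5 no longer applies, and Z_3 = 2.
Z_4 = 2·Z_2 - 2·Z_3 + 5  [with Z_2=1, Z_3=2]  = 3

3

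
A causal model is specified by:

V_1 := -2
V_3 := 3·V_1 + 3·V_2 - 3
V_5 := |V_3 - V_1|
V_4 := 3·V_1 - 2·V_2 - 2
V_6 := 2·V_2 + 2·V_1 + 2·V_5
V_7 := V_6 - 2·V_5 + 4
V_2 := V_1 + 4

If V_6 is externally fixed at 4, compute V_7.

6

Intervening sets V_6 = 4 and removes its equation (V_6 := 2·V_2 + 2·V_1 + 2·V_5).
V_2 = V_1 + 4  [with V_1=-2]  = 2
V_3 = 3·V_1 + 3·V_2 - 3  [with V_1=-2, V_2=2]  = -3
V_5 = |V_3 - V_1|  [with V_3=-3, V_1=-2]  = 1
V_7 = V_6 - 2·V_5 + 4  [with V_6=4, V_5=1]  = 6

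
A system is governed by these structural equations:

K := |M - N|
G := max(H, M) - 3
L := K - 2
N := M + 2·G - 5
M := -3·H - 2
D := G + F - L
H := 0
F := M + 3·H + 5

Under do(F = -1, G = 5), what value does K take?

5

Setting F = -1, G = 5 by intervention discards those variables' equations.
M = -3·H - 2  [with H=0]  = -2
N = M + 2·G - 5  [with M=-2, G=5]  = 3
K = |M - N|  [with M=-2, N=3]  = 5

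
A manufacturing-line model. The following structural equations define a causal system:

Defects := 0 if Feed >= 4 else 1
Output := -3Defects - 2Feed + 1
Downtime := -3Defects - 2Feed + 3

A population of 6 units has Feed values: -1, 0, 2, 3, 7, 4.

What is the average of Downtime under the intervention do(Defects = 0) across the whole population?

-2

do(Defects=0) breaks Defects's dependence on Feed. With Defects=0 fixed, Downtime across the units is 5, 3, -1, -3, -11, -5, mean -2.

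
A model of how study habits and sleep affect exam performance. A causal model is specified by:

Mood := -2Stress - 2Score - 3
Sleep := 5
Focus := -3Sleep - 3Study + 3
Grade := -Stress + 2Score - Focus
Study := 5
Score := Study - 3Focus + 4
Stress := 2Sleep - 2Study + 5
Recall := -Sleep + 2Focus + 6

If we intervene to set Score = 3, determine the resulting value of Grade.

do(Score=3) replaces the equation Score := Study - 3Focus + 4 with the constant Score = 3.
Stress = 2Sleep - 2Study + 5  [with Sleep=5, Study=5]  = 5
Focus = -3Sleep - 3Study + 3  [with Sleep=5, Study=5]  = -27
Grade = -Stress + 2Score - Focus  [with Stress=5, Score=3, Focus=-27]  = 28

28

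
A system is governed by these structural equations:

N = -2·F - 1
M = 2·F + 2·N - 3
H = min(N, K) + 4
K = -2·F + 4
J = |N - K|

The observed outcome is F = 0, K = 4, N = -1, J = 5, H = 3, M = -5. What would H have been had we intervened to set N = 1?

5

do(N=1) replaces the equation N = -2·F - 1 with the constant N = 1.
K = -2·F + 4  [with F=0]  = 4
H = min(N, K) + 4  [with N=1, K=4]  = 5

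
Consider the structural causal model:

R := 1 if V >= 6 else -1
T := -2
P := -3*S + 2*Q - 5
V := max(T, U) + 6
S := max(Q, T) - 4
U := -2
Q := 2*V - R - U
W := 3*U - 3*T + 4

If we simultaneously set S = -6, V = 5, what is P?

39

The joint intervention fixes S = -6, V = 5, removing each variable's own equation.
R = 1 if V >= 6 else -1  [with V=5]  = -1
Q = 2*V - R - U  [with V=5, R=-1, U=-2]  = 13
P = -3*S + 2*Q - 5  [with S=-6, Q=13]  = 39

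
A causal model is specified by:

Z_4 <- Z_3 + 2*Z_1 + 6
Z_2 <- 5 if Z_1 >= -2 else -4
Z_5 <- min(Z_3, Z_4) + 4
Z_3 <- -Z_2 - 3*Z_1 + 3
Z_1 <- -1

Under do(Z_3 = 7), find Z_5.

11

do(Z_3=7) replaces the equation Z_3 <- -Z_2 - 3*Z_1 + 3 with the constant Z_3 = 7.
Z_4 = Z_3 + 2*Z_1 + 6  [with Z_3=7, Z_1=-1]  = 11
Z_5 = min(Z_3, Z_4) + 4  [with Z_3=7, Z_4=11]  = 11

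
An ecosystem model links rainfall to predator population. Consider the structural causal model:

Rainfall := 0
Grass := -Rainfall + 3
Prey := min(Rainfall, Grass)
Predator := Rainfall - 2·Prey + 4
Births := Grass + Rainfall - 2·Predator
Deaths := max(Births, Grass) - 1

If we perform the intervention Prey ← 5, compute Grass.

3

Under do(Prey=5), the mechanism Prey := min(Rainfall, Grass) is discarded; Prey is fixed at 5.
Since Grass is not a descendant of the intervened variable, it is unaffected.
Grass = -Rainfall + 3  [with Rainfall=0]  = 3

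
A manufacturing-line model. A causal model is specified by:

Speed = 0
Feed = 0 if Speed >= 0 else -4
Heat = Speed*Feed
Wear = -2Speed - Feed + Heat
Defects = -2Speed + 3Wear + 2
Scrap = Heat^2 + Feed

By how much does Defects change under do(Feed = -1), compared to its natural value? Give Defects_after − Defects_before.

do(Feed=-1) replaces the equation Feed = 0 if Speed >= 0 else -4 with the constant Feed = -1.
Heat = Speed*Feed  [with Speed=0, Feed=-1]  = 0
Wear = -2Speed - Feed + Heat  [with Speed=0, Feed=-1, Heat=0]  = 1
Defects = -2Speed + 3Wear + 2  [with Speed=0, Wear=1]  = 5
Without intervention: Feed = 0 if Speed >= 0 else -4  [with Speed=0]  = 0; Heat = Speed*Feed  [with Speed=0, Feed=0]  = 0; Wear = -2Speed - Feed + Heat  [with Speed=0, Feed=0, Heat=0]  = 0; Defects = -2Speed + 3Wear + 2  [with Speed=0, Wear=0]  = 2.
Change = 5 − 2 = 3.

3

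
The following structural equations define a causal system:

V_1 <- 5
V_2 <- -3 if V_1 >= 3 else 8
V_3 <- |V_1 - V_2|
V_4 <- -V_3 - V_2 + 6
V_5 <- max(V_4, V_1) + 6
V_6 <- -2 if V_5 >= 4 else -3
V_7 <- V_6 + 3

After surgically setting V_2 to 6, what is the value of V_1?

5

Under do(V_2=6), the mechanism V_2 <- -3 if V_1 >= 3 else 8 is discarded; V_2 is fixed at 6.
V_1 is not downstream of the intervention, so its value is determined by the original equations.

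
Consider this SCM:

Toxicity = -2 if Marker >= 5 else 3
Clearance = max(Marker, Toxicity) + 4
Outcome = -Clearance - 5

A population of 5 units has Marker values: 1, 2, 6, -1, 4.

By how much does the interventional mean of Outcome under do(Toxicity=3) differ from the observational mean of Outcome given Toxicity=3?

Under do(Toxicity=3), Toxicity's equation is replaced by Toxicity=3 for every unit. Per-unit Outcome: -12, -12, -15, -12, -13. Mean = -12.8.
E[Outcome|Toxicity=3] averages over only the 4 units with Toxicity=3 (Marker = 1, 2, -1, 4): Outcome = -12, -12, -12, -13, mean -12.25.
Difference = -12.8 − (-12.25) = -0.55.

-0.55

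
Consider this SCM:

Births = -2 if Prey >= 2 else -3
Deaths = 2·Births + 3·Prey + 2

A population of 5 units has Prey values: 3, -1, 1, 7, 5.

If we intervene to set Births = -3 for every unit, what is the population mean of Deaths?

do(Births=-3) breaks Births's dependence on Prey. With Births=-3 fixed, Deaths across the units is 5, -7, -1, 17, 11, mean 5.

5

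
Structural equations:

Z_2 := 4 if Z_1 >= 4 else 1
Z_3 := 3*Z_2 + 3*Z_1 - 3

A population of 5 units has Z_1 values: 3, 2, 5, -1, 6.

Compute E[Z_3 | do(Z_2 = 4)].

18

Under do(Z_2=4), Z_2's equation is replaced by Z_2=4 for every unit. Per-unit Z_3: 18, 15, 24, 6, 27. Mean = 18.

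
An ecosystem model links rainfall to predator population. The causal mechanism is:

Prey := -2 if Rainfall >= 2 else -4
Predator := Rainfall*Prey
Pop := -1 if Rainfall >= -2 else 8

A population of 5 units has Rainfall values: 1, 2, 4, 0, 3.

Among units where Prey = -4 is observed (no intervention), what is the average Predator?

-2

Conditioning on Prey=-4 selects the 2 unit(s) with Rainfall ∈ {1, 0}. Their Predator values: -4, 0. Mean = -2.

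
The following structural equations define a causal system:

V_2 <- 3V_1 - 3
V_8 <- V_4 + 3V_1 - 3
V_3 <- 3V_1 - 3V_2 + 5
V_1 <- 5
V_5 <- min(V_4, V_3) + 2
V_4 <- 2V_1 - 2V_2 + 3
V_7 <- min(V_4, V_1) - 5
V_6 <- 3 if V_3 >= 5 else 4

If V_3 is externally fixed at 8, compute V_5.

-9

do(V_3=8) replaces the equation V_3 <- 3V_1 - 3V_2 + 5 with the constant V_3 = 8.
V_2 = 3V_1 - 3  [with V_1=5]  = 12
V_4 = 2V_1 - 2V_2 + 3  [with V_1=5, V_2=12]  = -11
V_5 = min(V_4, V_3) + 2  [with V_4=-11, V_3=8]  = -9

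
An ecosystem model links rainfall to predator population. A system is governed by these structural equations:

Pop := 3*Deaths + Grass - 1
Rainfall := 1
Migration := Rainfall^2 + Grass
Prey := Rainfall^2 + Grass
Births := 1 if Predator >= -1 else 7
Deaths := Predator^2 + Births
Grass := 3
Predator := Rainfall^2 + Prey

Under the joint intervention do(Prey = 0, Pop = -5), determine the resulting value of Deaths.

Under do(Prey = 0, Pop = -5), each intervened variable's structural equation is replaced by its fixed value.
Predator = Rainfall^2 + Prey  [with Rainfall=1, Prey=0]  = 1
Births = 1 if Predator >= -1 else 7  [with Predator=1]  = 1
Deaths = Predator^2 + Births  [with Predator=1, Births=1]  = 2

2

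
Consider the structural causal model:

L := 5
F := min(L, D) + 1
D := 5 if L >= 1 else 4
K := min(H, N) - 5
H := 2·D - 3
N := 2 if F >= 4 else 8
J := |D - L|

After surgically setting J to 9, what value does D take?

The intervention breaks the incoming arrows to J: J := |D - L| no longer applies, and J = 9.
Since D is not a descendant of the intervened variable, it is unaffected.
D = 5 if L >= 1 else 4  [with L=5]  = 5

5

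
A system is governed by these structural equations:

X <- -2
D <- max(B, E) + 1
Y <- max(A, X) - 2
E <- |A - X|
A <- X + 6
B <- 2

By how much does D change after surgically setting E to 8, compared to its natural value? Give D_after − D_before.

Intervening sets E = 8 and removes its equation (E <- |A - X|).
D = max(B, E) + 1  [with B=2, E=8]  = 9
Without intervention: A = X + 6  [with X=-2]  = 4; E = |A - X|  [with A=4, X=-2]  = 6; D = max(B, E) + 1  [with B=2, E=6]  = 7.
Change = 9 − 7 = 2.

2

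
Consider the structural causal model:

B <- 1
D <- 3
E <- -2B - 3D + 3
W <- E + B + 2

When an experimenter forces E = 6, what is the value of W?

9

The intervention breaks the incoming arrows to E: E <- -2B - 3D + 3 no longer applies, and E = 6.
W = E + B + 2  [with E=6, B=1]  = 9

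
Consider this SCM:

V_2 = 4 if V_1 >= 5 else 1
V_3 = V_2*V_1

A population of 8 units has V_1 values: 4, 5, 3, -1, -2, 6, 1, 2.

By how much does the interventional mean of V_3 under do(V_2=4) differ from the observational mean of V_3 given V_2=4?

do(V_2=4) breaks V_2's dependence on V_1. With V_2=4 fixed, V_3 across the units is 16, 20, 12, -4, -8, 24, 4, 8, mean 9.
Observing V_2=4 restricts to units where V_2's equation naturally yields 4: V_1 ∈ {5, 6}. In that subpopulation V_3 = 20, 24, mean 22.
Difference = 9 − 22 = -13.

-13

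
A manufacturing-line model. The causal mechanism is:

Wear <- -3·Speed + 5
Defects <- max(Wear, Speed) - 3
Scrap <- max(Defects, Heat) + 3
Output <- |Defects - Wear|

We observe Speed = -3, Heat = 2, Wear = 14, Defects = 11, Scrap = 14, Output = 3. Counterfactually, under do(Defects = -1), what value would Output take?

15

Under do(Defects=-1), the mechanism Defects <- max(Wear, Speed) - 3 is discarded; Defects is fixed at -1.
Wear = -3·Speed + 5  [with Speed=-3]  = 14
Output = |Defects - Wear|  [with Defects=-1, Wear=14]  = 15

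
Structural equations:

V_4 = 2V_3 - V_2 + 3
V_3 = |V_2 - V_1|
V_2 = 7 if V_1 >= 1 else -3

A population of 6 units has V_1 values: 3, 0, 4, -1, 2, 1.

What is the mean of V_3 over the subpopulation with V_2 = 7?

4.5

Conditioning on V_2=7 selects the 4 unit(s) with V_1 ∈ {3, 4, 2, 1}. Their V_3 values: 4, 3, 5, 6. Mean = 4.5.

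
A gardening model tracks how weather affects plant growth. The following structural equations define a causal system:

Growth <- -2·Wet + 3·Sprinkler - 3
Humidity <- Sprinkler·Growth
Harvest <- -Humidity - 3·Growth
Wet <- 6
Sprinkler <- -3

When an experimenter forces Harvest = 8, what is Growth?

-24

do(Harvest=8) replaces the equation Harvest <- -Humidity - 3·Growth with the constant Harvest = 8.
Growth is not downstream of the intervention, so its value is determined by the original equations.
Growth = -2·Wet + 3·Sprinkler - 3  [with Wet=6, Sprinkler=-3]  = -24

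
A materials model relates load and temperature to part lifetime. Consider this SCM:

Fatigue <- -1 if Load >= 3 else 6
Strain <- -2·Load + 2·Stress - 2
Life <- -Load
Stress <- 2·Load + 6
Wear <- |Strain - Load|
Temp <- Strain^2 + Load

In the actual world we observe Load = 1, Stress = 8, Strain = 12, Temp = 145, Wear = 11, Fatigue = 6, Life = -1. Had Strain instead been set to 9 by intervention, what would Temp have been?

82

The intervention breaks the incoming arrows to Strain: Strain <- -2·Load + 2·Stress - 2 no longer applies, and Strain = 9.
Temp = Strain^2 + Load  [with Strain=9, Load=1]  = 82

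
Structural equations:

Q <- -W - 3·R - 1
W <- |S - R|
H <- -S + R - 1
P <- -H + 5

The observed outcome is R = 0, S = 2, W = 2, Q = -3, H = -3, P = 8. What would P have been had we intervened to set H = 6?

The intervention breaks the incoming arrows to H: H <- -S + R - 1 no longer applies, and H = 6.
P = -H + 5  [with H=6]  = -1

-1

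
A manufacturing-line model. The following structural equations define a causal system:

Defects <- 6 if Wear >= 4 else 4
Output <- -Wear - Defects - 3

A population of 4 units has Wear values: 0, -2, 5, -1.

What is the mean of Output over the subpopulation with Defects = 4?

-6

E[Output|Defects=4] averages over only the 3 units with Defects=4 (Wear = 0, -2, -1): Output = -7, -5, -6, mean -6.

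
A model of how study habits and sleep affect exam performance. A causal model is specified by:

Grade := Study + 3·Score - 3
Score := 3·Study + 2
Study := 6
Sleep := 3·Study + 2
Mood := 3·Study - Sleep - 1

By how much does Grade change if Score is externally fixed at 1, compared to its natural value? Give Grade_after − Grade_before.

do(Score=1) replaces the equation Score := 3·Study + 2 with the constant Score = 1.
Grade = Study + 3·Score - 3  [with Study=6, Score=1]  = 6
Without intervention: Score = 3·Study + 2  [with Study=6]  = 20; Grade = Study + 3·Score - 3  [with Study=6, Score=20]  = 63.
Change = 6 − 63 = -57.

-57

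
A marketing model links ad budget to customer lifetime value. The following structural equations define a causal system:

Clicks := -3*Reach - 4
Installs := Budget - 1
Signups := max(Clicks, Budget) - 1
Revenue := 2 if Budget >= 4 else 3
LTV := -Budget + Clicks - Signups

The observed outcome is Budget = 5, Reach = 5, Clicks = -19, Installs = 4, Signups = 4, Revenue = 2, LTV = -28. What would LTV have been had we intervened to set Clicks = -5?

The intervention breaks the incoming arrows to Clicks: Clicks := -3*Reach - 4 no longer applies, and Clicks = -5.
Signups = max(Clicks, Budget) - 1  [with Clicks=-5, Budget=5]  = 4
LTV = -Budget + Clicks - Signups  [with Budget=5, Clicks=-5, Signups=4]  = -14

-14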